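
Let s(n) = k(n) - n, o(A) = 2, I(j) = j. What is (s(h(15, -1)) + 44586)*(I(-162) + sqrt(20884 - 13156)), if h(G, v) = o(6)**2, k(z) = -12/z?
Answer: -7221798 + 178316*sqrt(483) ≈ -3.3029e+6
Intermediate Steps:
h(G, v) = 4 (h(G, v) = 2**2 = 4)
s(n) = -n - 12/n (s(n) = -12/n - n = -n - 12/n)
(s(h(15, -1)) + 44586)*(I(-162) + sqrt(20884 - 13156)) = ((-1*4 - 12/4) + 44586)*(-162 + sqrt(20884 - 13156)) = ((-4 - 12*1/4) + 44586)*(-162 + sqrt(7728)) = ((-4 - 3) + 44586)*(-162 + 4*sqrt(483)) = (-7 + 44586)*(-162 + 4*sqrt(483)) = 44579*(-162 + 4*sqrt(483)) = -7221798 + 178316*sqrt(483)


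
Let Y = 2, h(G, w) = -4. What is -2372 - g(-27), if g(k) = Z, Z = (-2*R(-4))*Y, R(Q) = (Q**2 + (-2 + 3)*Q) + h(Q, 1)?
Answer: -2340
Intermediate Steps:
R(Q) = -4 + Q + Q**2 (R(Q) = (Q**2 + (-2 + 3)*Q) - 4 = (Q**2 + 1*Q) - 4 = (Q**2 + Q) - 4 = (Q + Q**2) - 4 = -4 + Q + Q**2)
Z = -32 (Z = -2*(-4 - 4 + (-4)**2)*2 = -2*(-4 - 4 + 16)*2 = -2*8*2 = -16*2 = -32)
g(k) = -32
-2372 - g(-27) = -2372 - 1*(-32) = -2372 + 32 = -2340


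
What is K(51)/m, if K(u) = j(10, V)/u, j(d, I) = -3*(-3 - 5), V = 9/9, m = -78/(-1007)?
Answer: 4028/663 ≈ 6.0754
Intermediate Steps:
m = 78/1007 (m = -78*(-1/1007) = 78/1007 ≈ 0.077458)
V = 1 (V = 9*(⅑) = 1)
j(d, I) = 24 (j(d, I) = -3*(-8) = 24)
K(u) = 24/u
K(51)/m = (24/51)/(78/1007) = (24*(1/51))*(1007/78) = (8/17)*(1007/78) = 4028/663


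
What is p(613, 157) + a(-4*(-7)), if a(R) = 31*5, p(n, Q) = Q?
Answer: 312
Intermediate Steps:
a(R) = 155
p(613, 157) + a(-4*(-7)) = 157 + 155 = 312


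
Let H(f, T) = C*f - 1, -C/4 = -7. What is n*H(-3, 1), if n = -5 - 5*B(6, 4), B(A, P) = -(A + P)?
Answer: -3825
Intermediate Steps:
C = 28 (C = -4*(-7) = 28)
B(A, P) = -A - P
n = 45 (n = -5 - 5*(-1*6 - 1*4) = -5 - 5*(-6 - 4) = -5 - 5*(-10) = -5 + 50 = 45)
H(f, T) = -1 + 28*f (H(f, T) = 28*f - 1 = -1 + 28*f)
n*H(-3, 1) = 45*(-1 + 28*(-3)) = 45*(-1 - 84) = 45*(-85) = -3825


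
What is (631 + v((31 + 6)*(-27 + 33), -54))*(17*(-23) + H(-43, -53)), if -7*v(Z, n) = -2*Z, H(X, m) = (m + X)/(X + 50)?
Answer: -13771213/49 ≈ -2.8105e+5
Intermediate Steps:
H(X, m) = (X + m)/(50 + X)
v(Z, n) = 2*Z/7 (v(Z, n) = -(-2)*Z/7 = 2*Z/7)
(631 + v((31 + 6)*(-27 + 33), -54))*(17*(-23) + H(-43, -53)) = (631 + 2*((31 + 6)*(-27 + 33))/7)*(17*(-23) + (-43 - 53)/(50 - 43)) = (631 + 2*(37*6)/7)*(-391 - 96/7) = (631 + (2/7)*222)*(-391 + (⅐)*(-96)) = (631 + 444/7)*(-391 - 96/7) = (4861/7)*(-2833/7) = -13771213/49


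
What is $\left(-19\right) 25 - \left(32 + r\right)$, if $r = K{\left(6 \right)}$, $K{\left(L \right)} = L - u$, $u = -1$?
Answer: $-514$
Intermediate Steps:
$K{\left(L \right)} = 1 + L$ ($K{\left(L \right)} = L - -1 = L + 1 = 1 + L$)
$r = 7$ ($r = 1 + 6 = 7$)
$\left(-19\right) 25 - \left(32 + r\right) = \left(-19\right) 25 + \left(8 \left(-4\right) - 7\right) = -475 - 39 = -514$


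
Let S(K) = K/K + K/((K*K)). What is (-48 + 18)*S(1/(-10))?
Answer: 270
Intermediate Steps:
S(K) = 1 + 1/K (S(K) = 1 + K/(K²) = 1 + K/K² = 1 + 1/K)
(-48 + 18)*S(1/(-10)) = (-48 + 18)*((1 + 1/(-10))/(1/(-10))) = -30*(1 - ⅒)/(-⅒) = -(-300)*9/10 = -30*(-9) = 270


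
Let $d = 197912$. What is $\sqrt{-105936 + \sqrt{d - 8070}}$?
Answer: $\sqrt{-105936 + \sqrt{189842}} \approx 324.81 i$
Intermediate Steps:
$\sqrt{-105936 + \sqrt{d - 8070}} = \sqrt{-105936 + \sqrt{197912 - 8070}} = \sqrt{-105936 + \sqrt{189842}}$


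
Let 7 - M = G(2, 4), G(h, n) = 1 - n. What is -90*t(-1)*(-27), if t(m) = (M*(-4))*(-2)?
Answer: 194400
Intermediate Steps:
M = 10 (M = 7 - (1 - 1*4) = 7 - (1 - 4) = 7 - 1*(-3) = 7 + 3 = 10)
t(m) = 80 (t(m) = (10*(-4))*(-2) = -40*(-2) = 80)
-90*t(-1)*(-27) = -90*80*(-27) = -7200*(-27) = 194400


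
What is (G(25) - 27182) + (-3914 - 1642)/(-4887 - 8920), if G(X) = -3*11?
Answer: -375751949/13807 ≈ -27215.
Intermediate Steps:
G(X) = -33
(G(25) - 27182) + (-3914 - 1642)/(-4887 - 8920) = (-33 - 27182) + (-3914 - 1642)/(-4887 - 8920) = -27215 - 5556/(-13807) = -27215 - 5556*(-1/13807) = -27215 + 5556/13807 = -375751949/13807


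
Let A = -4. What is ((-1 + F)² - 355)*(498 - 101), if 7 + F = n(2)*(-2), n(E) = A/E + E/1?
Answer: -115527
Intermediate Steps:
n(E) = E - 4/E (n(E) = -4/E + E/1 = -4/E + E*1 = -4/E + E = E - 4/E)
F = -7 (F = -7 + (2 - 4/2)*(-2) = -7 + (2 - 4*½)*(-2) = -7 + (2 - 2)*(-2) = -7 + 0*(-2) = -7 + 0 = -7)
((-1 + F)² - 355)*(498 - 101) = ((-1 - 7)² - 355)*(498 - 101) = ((-8)² - 355)*397 = (64 - 355)*397 = -291*397 = -115527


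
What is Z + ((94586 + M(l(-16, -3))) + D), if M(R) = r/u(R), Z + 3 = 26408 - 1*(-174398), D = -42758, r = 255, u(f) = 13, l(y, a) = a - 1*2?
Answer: 3284458/13 ≈ 2.5265e+5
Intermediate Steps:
l(y, a) = -2 + a (l(y, a) = a - 2 = -2 + a)
Z = 200803 (Z = -3 + (26408 - 1*(-174398)) = -3 + (26408 + 174398) = -3 + 200806 = 200803)
M(R) = 255/13
Z + ((94586 + M(l(-16, -3))) + D) = 200803 + ((94586 + 255/13) - 42758) = 200803 + (1229873/13 - 42758) = 200803 + 674019/13 = 3284458/13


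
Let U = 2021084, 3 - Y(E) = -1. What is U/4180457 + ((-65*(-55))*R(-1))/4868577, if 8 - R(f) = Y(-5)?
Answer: 9899583612568/20352876799689 ≈ 0.48640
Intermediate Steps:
Y(E) = 4 (Y(E) = 3 - 1*(-1) = 3 + 1 = 4)
R(f) = 4 (R(f) = 8 - 1*4 = 8 - 4 = 4)
U/4180457 + ((-65*(-55))*R(-1))/4868577 = 2021084/4180457 + (-65*(-55)*4)/4868577 = 2021084*(1/4180457) + (3575*4)*(1/4868577) = 2021084/4180457 + 14300*(1/4868577) = 2021084/4180457 + 14300/4868577 = 9899583612568/20352876799689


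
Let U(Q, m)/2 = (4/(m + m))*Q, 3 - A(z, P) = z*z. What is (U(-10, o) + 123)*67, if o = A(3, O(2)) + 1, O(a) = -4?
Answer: 8777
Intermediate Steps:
A(z, P) = 3 - z**2 (A(z, P) = 3 - z*z = 3 - z**2)
o = -5 (o = (3 - 1*3**2) + 1 = (3 - 1*9) + 1 = (3 - 9) + 1 = -6 + 1 = -5)
U(Q, m) = 4*Q/m (U(Q, m) = 2*((4/(m + m))*Q) = 2*((4/((2*m)))*Q) = 2*((4*(1/(2*m)))*Q) = 2*((2/m)*Q) = 2*(2*Q/m) = 4*Q/m)
(U(-10, o) + 123)*67 = (4*(-10)/(-5) + 123)*67 = (4*(-10)*(-1/5) + 123)*67 = (8 + 123)*67 = 131*67 = 8777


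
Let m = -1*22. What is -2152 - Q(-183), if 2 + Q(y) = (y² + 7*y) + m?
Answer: -34336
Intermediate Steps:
m = -22
Q(y) = -24 + y² + 7*y (Q(y) = -2 + ((y² + 7*y) - 22) = -2 + (-22 + y² + 7*y) = -24 + y² + 7*y)
-2152 - Q(-183) = -2152 - (-24 + (-183)² + 7*(-183)) = -2152 - (-24 + 33489 - 1281) = -2152 - 1*32184 = -2152 - 32184 = -34336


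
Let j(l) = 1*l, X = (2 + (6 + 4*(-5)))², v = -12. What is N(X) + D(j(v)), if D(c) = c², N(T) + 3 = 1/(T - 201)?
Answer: 8036/57 ≈ 140.98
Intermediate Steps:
X = 144 (X = (2 + (6 - 20))² = (2 - 14)² = (-12)² = 144)
N(T) = -3 + 1/(-201 + T) (N(T) = -3 + 1/(T - 201) = -3 + 1/(-201 + T))
j(l) = l
N(X) + D(j(v)) = (604 - 3*144)/(-201 + 144) + (-12)² = (604 - 432)/(-57) + 144 = -1/57*172 + 144 = -172/57 + 144 = 8036/57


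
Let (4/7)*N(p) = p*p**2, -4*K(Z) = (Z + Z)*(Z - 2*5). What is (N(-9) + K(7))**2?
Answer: 25613721/16 ≈ 1.6009e+6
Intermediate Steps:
K(Z) = -Z*(-10 + Z)/2 (K(Z) = -(Z + Z)*(Z - 2*5)/4 = -2*Z*(Z - 10)/4 = -2*Z*(-10 + Z)/4 = -Z*(-10 + Z)/2)
N(p) = 7*p**3/4 (N(p) = 7*(p*p**2)/4 = 7*p**3/4)
(N(-9) + K(7))**2 = ((7/4)*(-9)**3 + (1/2)*7*(10 - 1*7))**2 = ((7/4)*(-729) + (1/2)*7*(10 - 7))**2 = (-5103/4 + (1/2)*7*3)**2 = (-5103/4 + 21/2)**2 = (-5061/4)**2 = 25613721/16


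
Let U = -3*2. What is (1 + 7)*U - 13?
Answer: -61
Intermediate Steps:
U = -6
(1 + 7)*U - 13 = (1 + 7)*(-6) - 13 = 8*(-6) - 13 = -48 - 13 = -61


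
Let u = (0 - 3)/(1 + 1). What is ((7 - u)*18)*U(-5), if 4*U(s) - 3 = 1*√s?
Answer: 459/4 + 153*I*√5/4 ≈ 114.75 + 85.53*I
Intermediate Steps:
u = -3/2 ≈ -1.5000
U(s) = ¾ + √s/4 (U(s) = ¾ + (1*√s)/4 = ¾ + √s/4)
((7 - u)*18)*U(-5) = ((7 - 1*(-3/2))*18)*(¾ + √(-5)/4) = ((7 + 3/2)*18)*(¾ + (I*√5)/4) = ((17/2)*18)*(¾ + I*√5/4) = 153*(¾ + I*√5/4) = 459/4 + 153*I*√5/4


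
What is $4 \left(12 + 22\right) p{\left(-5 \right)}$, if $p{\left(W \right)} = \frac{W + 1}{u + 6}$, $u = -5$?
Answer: $-544$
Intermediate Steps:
$p{\left(W \right)} = 1 + W$ ($p{\left(W \right)} = \frac{W + 1}{-5 + 6} = \frac{1 + W}{1} = \left(1 + W\right) 1 = 1 + W$)
$4 \left(12 + 22\right) p{\left(-5 \right)} = 4 \left(12 + 22\right) \left(1 - 5\right) = 4 \cdot 34 \left(-4\right) = 136 \left(-4\right) = -544$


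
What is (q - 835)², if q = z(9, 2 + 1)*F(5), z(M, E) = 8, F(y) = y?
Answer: 632025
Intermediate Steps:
q = 40 (q = 8*5 = 40)
(q - 835)² = (40 - 835)² = (-795)² = 632025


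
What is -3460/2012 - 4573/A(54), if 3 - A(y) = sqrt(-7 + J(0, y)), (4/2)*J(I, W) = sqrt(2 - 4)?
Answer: -865/503 - 4573/(3 - sqrt(-7 + I*sqrt(2)/2)) ≈ -862.16 - 795.18*I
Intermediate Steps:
J(I, W) = I*sqrt(2)/2 (J(I, W) = sqrt(2 - 4)/2 = sqrt(-2)/2 = (I*sqrt(2))/2 = I*sqrt(2)/2)
A(y) = 3 - sqrt(-7 + I*sqrt(2)/2)
-3460/2012 - 4573/A(54) = -3460/2012 - 4573/(3 - sqrt(-28 + 2*I*sqrt(2))/2) = -3460*1/2012 - 4573/(3 - sqrt(-28 + 2*I*sqrt(2))/2) = -865/503 - 4573/(3 - sqrt(-28 + 2*I*sqrt(2))/2)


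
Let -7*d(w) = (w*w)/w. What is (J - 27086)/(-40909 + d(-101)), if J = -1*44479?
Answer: 500955/286262 ≈ 1.7500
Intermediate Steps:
d(w) = -w/7 (d(w) = -w*w/(7*w) = -w²/(7*w) = -w/7)
J = -44479
(J - 27086)/(-40909 + d(-101)) = (-44479 - 27086)/(-40909 - ⅐*(-101)) = -71565/(-40909 + 101/7) = -71565/(-286262/7) = -71565*(-7/286262) = 500955/286262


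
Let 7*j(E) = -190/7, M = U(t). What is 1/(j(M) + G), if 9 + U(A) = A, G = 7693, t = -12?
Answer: 49/376767 ≈ 0.00013005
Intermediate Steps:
U(A) = -9 + A
M = -21 (M = -9 - 12 = -21)
j(E) = -190/49 (j(E) = (-190/7)/7 = (-190*⅐)/7 = (⅐)*(-190/7) = -190/49)
1/(j(M) + G) = 1/(-190/49 + 7693) = 1/(376767/49) = 49/376767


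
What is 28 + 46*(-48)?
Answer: -2180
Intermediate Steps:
28 + 46*(-48) = 28 - 2208 = -2180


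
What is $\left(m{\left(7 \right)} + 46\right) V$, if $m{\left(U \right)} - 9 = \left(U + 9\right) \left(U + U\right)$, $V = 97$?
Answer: $27063$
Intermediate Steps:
$m{\left(U \right)} = 9 + 2 U \left(9 + U\right)$ ($m{\left(U \right)} = 9 + \left(U + 9\right) \left(U + U\right) = 9 + \left(9 + U\right) 2 U = 9 + 2 U \left(9 + U\right)$)
$\left(m{\left(7 \right)} + 46\right) V = \left(\left(9 + 2 \cdot 7^{2} + 18 \cdot 7\right) + 46\right) 97 = \left(\left(9 + 2 \cdot 49 + 126\right) + 46\right) 97 = \left(\left(9 + 98 + 126\right) + 46\right) 97 = \left(233 + 46\right) 97 = 279 \cdot 97 = 27063$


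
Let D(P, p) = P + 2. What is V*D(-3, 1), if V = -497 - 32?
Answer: 529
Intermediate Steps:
D(P, p) = 2 + P
V = -529
V*D(-3, 1) = -529*(2 - 3) = -529*(-1) = 529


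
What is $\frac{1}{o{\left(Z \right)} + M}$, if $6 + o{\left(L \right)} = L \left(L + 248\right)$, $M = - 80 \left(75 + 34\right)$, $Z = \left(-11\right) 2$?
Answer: $- \frac{1}{13698} \approx -7.3003 \cdot 10^{-5}$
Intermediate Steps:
$Z = -22$
$M = -8720$ ($M = \left(-80\right) 109 = -8720$)
$o{\left(L \right)} = -6 + L \left(248 + L\right)$ ($o{\left(L \right)} = -6 + L \left(L + 248\right) = -6 + L \left(248 + L\right)$)
$\frac{1}{o{\left(Z \right)} + M} = \frac{1}{\left(-6 + \left(-22\right)^{2} + 248 \left(-22\right)\right) - 8720} = \frac{1}{\left(-6 + 484 - 5456\right) - 8720} = \frac{1}{-4978 - 8720} = \frac{1}{-13698} = - \frac{1}{13698}$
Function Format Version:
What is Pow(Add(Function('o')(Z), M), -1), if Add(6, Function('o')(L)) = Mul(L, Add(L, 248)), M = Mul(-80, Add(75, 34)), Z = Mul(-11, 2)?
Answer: Rational(-1, 13698) ≈ -7.3003e-5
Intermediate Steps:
Z = -22
M = -8720 (M = Mul(-80, 109) = -8720)
Function('o')(L) = Add(-6, Mul(L, Add(248, L))) (Function('o')(L) = Add(-6, Mul(L, Add(L, 248))) = Add(-6, Mul(L, Add(248, L))))
Pow(Add(Function('o')(Z), M), -1) = Pow(Add(Add(-6, Pow(-22, 2), Mul(248, -22)), -8720), -1) = Pow(Add(Add(-6, 484, -5456), -8720), -1) = Pow(Add(-4978, -8720), -1) = Pow(-13698, -1) = Rational(-1, 13698)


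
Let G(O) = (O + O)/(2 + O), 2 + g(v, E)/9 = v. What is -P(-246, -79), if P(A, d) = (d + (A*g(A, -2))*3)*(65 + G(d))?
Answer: -8504168331/77 ≈ -1.1044e+8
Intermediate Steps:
g(v, E) = -18 + 9*v
G(O) = 2*O/(2 + O) (G(O) = (2*O)/(2 + O) = 2*O/(2 + O))
P(A, d) = (65 + 2*d/(2 + d))*(d + 3*A*(-18 + 9*A)) (P(A, d) = (d + (A*(-18 + 9*A))*3)*(65 + 2*d/(2 + d)) = (d + 3*A*(-18 + 9*A))*(65 + 2*d/(2 + d)) = (65 + 2*d/(2 + d))*(d + 3*A*(-18 + 9*A)))
-P(-246, -79) = -(2*(-79)**2 + 65*(2 - 79)*(-79 + 27*(-246)*(-2 - 246)) + 54*(-246)*(-79)*(-2 - 246))/(2 - 79) = -(2*6241 + 65*(-77)*(-79 + 27*(-246)*(-248)) + 54*(-246)*(-79)*(-248))/(-77) = -(-1)*(12482 + 65*(-77)*(-79 + 1647216) - 260260128)/77 = -(-1)*(12482 + 65*(-77)*1647137 - 260260128)/77 = -(-1)*(12482 - 8243920685 - 260260128)/77 = -(-1)*(-8504168331)/77 = -1*8504168331/77 = -8504168331/77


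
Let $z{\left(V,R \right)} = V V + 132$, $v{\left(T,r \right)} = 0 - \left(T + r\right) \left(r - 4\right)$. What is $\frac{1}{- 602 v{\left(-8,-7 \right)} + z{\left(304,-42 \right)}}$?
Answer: $\frac{1}{191878} \approx 5.2116 \cdot 10^{-6}$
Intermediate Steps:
$v{\left(T,r \right)} = - \left(-4 + r\right) \left(T + r\right)$ ($v{\left(T,r \right)} = 0 - \left(T + r\right) \left(-4 + r\right) = 0 - \left(-4 + r\right) \left(T + r\right) = - \left(-4 + r\right) \left(T + r\right)$)
$z{\left(V,R \right)} = 132 + V^{2}$ ($z{\left(V,R \right)} = V^{2} + 132 = 132 + V^{2}$)
$\frac{1}{- 602 v{\left(-8,-7 \right)} + z{\left(304,-42 \right)}} = \frac{1}{- 602 \left(- \left(-7\right)^{2} + 4 \left(-8\right) + 4 \left(-7\right) - \left(-8\right) \left(-7\right)\right) + \left(132 + 304^{2}\right)} = \frac{1}{- 602 \left(\left(-1\right) 49 - 32 - 28 - 56\right) + \left(132 + 92416\right)} = \frac{1}{- 602 \left(-49 - 32 - 28 - 56\right) + 92548} = \frac{1}{\left(-602\right) \left(-165\right) + 92548} = \frac{1}{99330 + 92548} = \frac{1}{191878}$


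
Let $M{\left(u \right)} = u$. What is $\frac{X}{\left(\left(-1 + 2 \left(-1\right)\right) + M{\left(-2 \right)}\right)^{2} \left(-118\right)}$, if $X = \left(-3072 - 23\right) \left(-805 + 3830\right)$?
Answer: $\frac{374495}{118} \approx 3173.7$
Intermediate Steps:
$X = -9362375$ ($X = \left(-3095\right) 3025 = -9362375$)
$\frac{X}{\left(\left(-1 + 2 \left(-1\right)\right) + M{\left(-2 \right)}\right)^{2} \left(-118\right)} = - \frac{9362375}{\left(\left(-1 + 2 \left(-1\right)\right) - 2\right)^{2} \left(-118\right)} = - \frac{9362375}{\left(\left(-1 - 2\right) - 2\right)^{2} \left(-118\right)} = - \frac{9362375}{\left(-3 - 2\right)^{2} \left(-118\right)} = - \frac{9362375}{\left(-5\right)^{2} \left(-118\right)} = - \frac{9362375}{25 \left(-118\right)} = - \frac{9362375}{-2950} = \left(-9362375\right) \left(- \frac{1}{2950}\right) = \frac{374495}{118}$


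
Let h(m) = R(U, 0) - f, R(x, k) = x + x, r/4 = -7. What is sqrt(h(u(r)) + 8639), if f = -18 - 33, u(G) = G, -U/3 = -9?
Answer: 2*sqrt(2186) ≈ 93.509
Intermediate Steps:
r = -28 (r = 4*(-7) = -28)
U = 27 (U = -3*(-9) = 27)
R(x, k) = 2*x
f = -51
h(m) = 105 (h(m) = 2*27 - 1*(-51) = 54 + 51 = 105)
sqrt(h(u(r)) + 8639) = sqrt(105 + 8639) = sqrt(8744) = 2*sqrt(2186)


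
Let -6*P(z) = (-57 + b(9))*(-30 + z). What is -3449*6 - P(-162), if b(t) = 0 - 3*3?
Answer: -18582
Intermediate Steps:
b(t) = -9 (b(t) = 0 - 9 = -9)
P(z) = -330 + 11*z (P(z) = -(-57 - 9)*(-30 + z)/6 = -(-11)*(-30 + z) = -(1980 - 66*z)/6 = -330 + 11*z)
-3449*6 - P(-162) = -3449*6 - (-330 + 11*(-162)) = -20694 - (-330 - 1782) = -20694 - 1*(-2112) = -20694 + 2112 = -18582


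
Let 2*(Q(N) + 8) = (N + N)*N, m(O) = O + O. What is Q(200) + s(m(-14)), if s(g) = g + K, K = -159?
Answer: 39805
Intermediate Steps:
m(O) = 2*O
Q(N) = -8 + N**2 (Q(N) = -8 + ((N + N)*N)/2 = -8 + ((2*N)*N)/2 = -8 + (2*N**2)/2 = -8 + N**2)
s(g) = -159 + g (s(g) = g - 159 = -159 + g)
Q(200) + s(m(-14)) = (-8 + 200**2) + (-159 + 2*(-14)) = (-8 + 40000) + (-159 - 28) = 39992 - 187 = 39805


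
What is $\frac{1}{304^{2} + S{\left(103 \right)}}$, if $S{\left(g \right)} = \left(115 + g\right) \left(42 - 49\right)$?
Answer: $\frac{1}{90890} \approx 1.1002 \cdot 10^{-5}$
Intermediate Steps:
$S{\left(g \right)} = -805 - 7 g$ ($S{\left(g \right)} = \left(115 + g\right) \left(-7\right) = -805 - 7 g$)
$\frac{1}{304^{2} + S{\left(103 \right)}} = \frac{1}{304^{2} - 1526} = \frac{1}{92416 - 1526} = \frac{1}{90890}$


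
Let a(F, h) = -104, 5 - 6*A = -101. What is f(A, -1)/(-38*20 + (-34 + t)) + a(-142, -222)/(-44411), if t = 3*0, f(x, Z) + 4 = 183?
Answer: -7866993/35262334 ≈ -0.22310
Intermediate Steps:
A = 53/3 (A = ⅚ - ⅙*(-101) = ⅚ + 101/6 = 53/3 ≈ 17.667)
f(x, Z) = 179 (f(x, Z) = -4 + 183 = 179)
t = 0
f(A, -1)/(-38*20 + (-34 + t)) + a(-142, -222)/(-44411) = 179/(-38*20 + (-34 + 0)) - 104/(-44411) = 179/(-760 - 34) - 104*(-1/44411) = 179/(-794) + 104/44411 = 179*(-1/794) + 104/44411 = -179/794 + 104/44411 = -7866993/35262334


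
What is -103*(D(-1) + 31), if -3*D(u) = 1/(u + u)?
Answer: -19261/6 ≈ -3210.2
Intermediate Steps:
D(u) = -1/(6*u) (D(u) = -1/(3*(u + u)) = -1/(2*u)/3 = -1/(6*u))
-103*(D(-1) + 31) = -103*(-1/6/(-1) + 31) = -103*(-1/6*(-1) + 31) = -103*(1/6 + 31) = -103*187/6 = -19261/6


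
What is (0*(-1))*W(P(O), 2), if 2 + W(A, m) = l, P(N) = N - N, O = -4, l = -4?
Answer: 0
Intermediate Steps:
P(N) = 0
W(A, m) = -6 (W(A, m) = -2 - 4 = -6)
(0*(-1))*W(P(O), 2) = (0*(-1))*(-6) = 0*(-6) = 0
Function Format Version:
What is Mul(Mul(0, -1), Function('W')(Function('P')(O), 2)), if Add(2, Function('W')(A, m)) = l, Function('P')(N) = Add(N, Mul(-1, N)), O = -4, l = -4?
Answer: 0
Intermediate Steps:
Function('P')(N) = 0
Function('W')(A, m) = -6 (Function('W')(A, m) = Add(-2, -4) = -6)
Mul(Mul(0, -1), Function('W')(Function('P')(O), 2)) = Mul(Mul(0, -1), -6) = Mul(0, -6) = 0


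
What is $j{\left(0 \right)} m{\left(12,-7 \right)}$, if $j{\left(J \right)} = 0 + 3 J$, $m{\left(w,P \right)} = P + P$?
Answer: $0$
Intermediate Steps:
$m{\left(w,P \right)} = 2 P$
$j{\left(J \right)} = 3 J$
$j{\left(0 \right)} m{\left(12,-7 \right)} = 3 \cdot 0 \cdot 2 \left(-7\right) = 0 \left(-14\right) = 0$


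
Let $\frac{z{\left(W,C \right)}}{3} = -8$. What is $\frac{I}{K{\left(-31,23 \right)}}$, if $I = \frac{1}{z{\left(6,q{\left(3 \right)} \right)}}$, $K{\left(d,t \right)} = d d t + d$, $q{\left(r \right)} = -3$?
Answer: $- \frac{1}{529728} \approx -1.8878 \cdot 10^{-6}$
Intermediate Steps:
$K{\left(d,t \right)} = d + t d^{2}$ ($K{\left(d,t \right)} = d^{2} t + d = t d^{2} + d = d + t d^{2}$)
$z{\left(W,C \right)} = -24$ ($z{\left(W,C \right)} = 3 \left(-8\right) = -24$)
$I = - \frac{1}{24}$ ($I = \frac{1}{-24} = - \frac{1}{24} \approx -0.041667$)
$\frac{I}{K{\left(-31,23 \right)}} = - \frac{1}{24 \left(- 31 \left(1 - 713\right)\right)} = - \frac{1}{24 \left(\left(-31\right) \left(-712\right)\right)} = - \frac{1}{24 \cdot 22072} = \left(- \frac{1}{24}\right) \frac{1}{22072} = - \frac{1}{529728}$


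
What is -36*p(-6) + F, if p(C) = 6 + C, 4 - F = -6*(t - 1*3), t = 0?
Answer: -14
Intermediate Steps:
F = -14 (F = 4 - (-6)*(0 - 1*3) = 4 - (-6)*(0 - 3) = 4 - (-6)*(-3) = 4 - 1*18 = 4 - 18 = -14)
-36*p(-6) + F = -36*(6 - 6) - 14 = -36*0 - 14 = 0 - 14 = -14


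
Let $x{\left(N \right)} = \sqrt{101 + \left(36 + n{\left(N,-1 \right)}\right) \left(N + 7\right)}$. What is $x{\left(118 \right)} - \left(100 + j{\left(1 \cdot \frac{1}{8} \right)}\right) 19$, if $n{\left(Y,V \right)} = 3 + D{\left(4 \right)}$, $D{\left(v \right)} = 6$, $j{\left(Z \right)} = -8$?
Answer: $-1748 + \sqrt{5726} \approx -1672.3$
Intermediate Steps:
$n{\left(Y,V \right)} = 9$ ($n{\left(Y,V \right)} = 3 + 6 = 9$)
$x{\left(N \right)} = \sqrt{416 + 45 N}$ ($x{\left(N \right)} = \sqrt{101 + \left(36 + 9\right) \left(N + 7\right)} = \sqrt{101 + 45 \left(7 + N\right)} = \sqrt{101 + \left(315 + 45 N\right)} = \sqrt{416 + 45 N}$)
$x{\left(118 \right)} - \left(100 + j{\left(1 \cdot \frac{1}{8} \right)}\right) 19 = \sqrt{416 + 45 \cdot 118} - \left(100 - 8\right) 19 = \sqrt{416 + 5310} - 92 \cdot 19 = \sqrt{5726} - 1748 = -1748 + \sqrt{5726}$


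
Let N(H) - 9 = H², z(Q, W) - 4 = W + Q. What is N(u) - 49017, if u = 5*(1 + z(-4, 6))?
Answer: -47783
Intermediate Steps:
z(Q, W) = 4 + Q + W (z(Q, W) = 4 + (W + Q) = 4 + (Q + W) = 4 + Q + W)
u = 35 (u = 5*(1 + (4 - 4 + 6)) = 5*(1 + 6) = 5*7 = 35)
N(H) = 9 + H²
N(u) - 49017 = (9 + 35²) - 49017 = (9 + 1225) - 49017 = 1234 - 49017 = -47783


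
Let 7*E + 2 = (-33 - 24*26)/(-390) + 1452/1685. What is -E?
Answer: -4787/61334 ≈ -0.078048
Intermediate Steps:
E = 4787/61334 (E = -2/7 + ((-33 - 24*26)/(-390) + 1452/1685)/7 = -2/7 + ((-33 - 624)*(-1/390) + 1452*(1/1685))/7 = -2/7 + (-657*(-1/390) + 1452/1685)/7 = -2/7 + (219/130 + 1452/1685)/7 = -2/7 + (⅐)*(22311/8762) = -2/7 + 22311/61334 = 4787/61334 ≈ 0.078048)
-E = -1*4787/61334 = -4787/61334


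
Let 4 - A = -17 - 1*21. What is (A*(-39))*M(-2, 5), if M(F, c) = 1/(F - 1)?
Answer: 546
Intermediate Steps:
M(F, c) = 1/(-1 + F)
A = 42 (A = 4 - (-17 - 1*21) = 4 - (-17 - 21) = 4 - 1*(-38) = 4 + 38 = 42)
(A*(-39))*M(-2, 5) = (42*(-39))/(-1 - 2) = -1638/(-3) = -1638*(-1/3) = 546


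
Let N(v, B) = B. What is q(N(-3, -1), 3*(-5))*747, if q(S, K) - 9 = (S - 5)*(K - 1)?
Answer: 78435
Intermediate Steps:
q(S, K) = 9 + (-1 + K)*(-5 + S) (q(S, K) = 9 + (S - 5)*(K - 1) = 9 + (-5 + S)*(-1 + K) = 9 + (-1 + K)*(-5 + S))
q(N(-3, -1), 3*(-5))*747 = (14 - 1*(-1) - 15*(-5) + (3*(-5))*(-1))*747 = (14 + 1 - 5*(-15) - 15*(-1))*747 = (14 + 1 + 75 + 15)*747 = 105*747 = 78435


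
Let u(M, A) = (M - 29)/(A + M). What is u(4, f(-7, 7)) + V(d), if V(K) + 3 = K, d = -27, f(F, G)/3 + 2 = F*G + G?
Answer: -3815/128 ≈ -29.805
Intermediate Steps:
f(F, G) = -6 + 3*G + 3*F*G (f(F, G) = -6 + 3*(F*G + G) = -6 + 3*(G + F*G) = -6 + (3*G + 3*F*G) = -6 + 3*G + 3*F*G)
V(K) = -3 + K
u(M, A) = (-29 + M)/(A + M)
u(4, f(-7, 7)) + V(d) = (-29 + 4)/((-6 + 3*7 + 3*(-7)*7) + 4) + (-3 - 27) = -25/((-6 + 21 - 147) + 4) - 30 = -25/(-132 + 4) - 30 = -25/(-128) - 30 = -1/128*(-25) - 30 = 25/128 - 30 = -3815/128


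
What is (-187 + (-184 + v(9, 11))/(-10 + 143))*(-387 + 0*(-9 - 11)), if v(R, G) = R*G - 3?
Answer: 9659133/133 ≈ 72625.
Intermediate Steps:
v(R, G) = -3 + G*R (v(R, G) = G*R - 3 = -3 + G*R)
(-187 + (-184 + v(9, 11))/(-10 + 143))*(-387 + 0*(-9 - 11)) = (-187 + (-184 + (-3 + 11*9))/(-10 + 143))*(-387 + 0*(-9 - 11)) = (-187 + (-184 + (-3 + 99))/133)*(-387 + 0*(-20)) = (-187 + (-184 + 96)*(1/133))*(-387 + 0) = (-187 - 88*1/133)*(-387) = (-187 - 88/133)*(-387) = -24959/133*(-387) = 9659133/133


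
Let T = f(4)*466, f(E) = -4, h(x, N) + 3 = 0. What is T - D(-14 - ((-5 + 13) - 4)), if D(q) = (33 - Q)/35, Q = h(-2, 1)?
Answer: -65276/35 ≈ -1865.0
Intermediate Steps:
h(x, N) = -3 (h(x, N) = -3 + 0 = -3)
Q = -3
D(q) = 36/35 (D(q) = (33 - 1*(-3))/35 = (33 + 3)*(1/35) = 36*(1/35) = 36/35)
T = -1864 (T = -4*466 = -1864)
T - D(-14 - ((-5 + 13) - 4)) = -1864 - 1*36/35 = -1864 - 36/35 = -65276/35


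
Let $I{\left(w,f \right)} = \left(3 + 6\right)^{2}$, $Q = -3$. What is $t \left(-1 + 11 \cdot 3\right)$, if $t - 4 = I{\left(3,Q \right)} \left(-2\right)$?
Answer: $-5056$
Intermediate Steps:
$I{\left(w,f \right)} = 81$ ($I{\left(w,f \right)} = 9^{2} = 81$)
$t = -158$ ($t = 4 + 81 \left(-2\right) = 4 - 162 = -158$)
$t \left(-1 + 11 \cdot 3\right) = - 158 \left(-1 + 11 \cdot 3\right) = - 158 \left(-1 + 33\right) = \left(-158\right) 32 = -5056$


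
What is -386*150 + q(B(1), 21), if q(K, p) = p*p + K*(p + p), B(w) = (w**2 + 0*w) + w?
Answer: -57375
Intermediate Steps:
B(w) = w + w**2 (B(w) = (w**2 + 0) + w = w**2 + w = w + w**2)
q(K, p) = p**2 + 2*K*p (q(K, p) = p**2 + K*(2*p) = p**2 + 2*K*p)
-386*150 + q(B(1), 21) = -386*150 + 21*(21 + 2*(1*(1 + 1))) = -57900 + 21*(21 + 2*(1*2)) = -57900 + 21*(21 + 2*2) = -57900 + 21*(21 + 4) = -57900 + 21*25 = -57900 + 525 = -57375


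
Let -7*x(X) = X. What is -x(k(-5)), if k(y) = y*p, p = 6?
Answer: -30/7 ≈ -4.2857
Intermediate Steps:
k(y) = 6*y (k(y) = y*6 = 6*y)
x(X) = -X/7
-x(k(-5)) = -(-1)*6*(-5)/7 = -(-1)*(-30)/7 = -1*30/7 = -30/7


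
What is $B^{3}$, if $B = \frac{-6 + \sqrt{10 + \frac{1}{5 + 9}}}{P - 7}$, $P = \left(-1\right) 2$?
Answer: $\frac{\left(84 - \sqrt{1974}\right)^{3}}{2000376} \approx 0.030974$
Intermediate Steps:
$P = -2$
$B = \frac{2}{3} - \frac{\sqrt{1974}}{126}$ ($B = \frac{-6 + \sqrt{10 + \frac{1}{5 + 9}}}{-2 - 7} = \frac{-6 + \sqrt{10 + \frac{1}{14}}}{-9} = \left(-6 + \sqrt{10 + \frac{1}{14}}\right) \left(- \frac{1}{9}\right) = \left(-6 + \sqrt{\frac{141}{14}}\right) \left(- \frac{1}{9}\right) = \left(-6 + \frac{\sqrt{1974}}{14}\right) \left(- \frac{1}{9}\right) = \frac{2}{3} - \frac{\sqrt{1974}}{126} \approx 0.31405$)
$B^{3} = \left(\frac{2}{3} - \frac{\sqrt{1974}}{126}\right)^{3}$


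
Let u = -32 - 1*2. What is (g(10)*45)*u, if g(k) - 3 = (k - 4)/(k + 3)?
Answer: -68850/13 ≈ -5296.2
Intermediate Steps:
g(k) = 3 + (-4 + k)/(3 + k) (g(k) = 3 + (k - 4)/(k + 3) = 3 + (-4 + k)/(3 + k))
u = -34 (u = -32 - 2 = -34)
(g(10)*45)*u = (((5 + 4*10)/(3 + 10))*45)*(-34) = (((5 + 40)/13)*45)*(-34) = (((1/13)*45)*45)*(-34) = ((45/13)*45)*(-34) = (2025/13)*(-34) = -68850/13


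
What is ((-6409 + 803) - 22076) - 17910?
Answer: -45592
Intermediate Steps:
((-6409 + 803) - 22076) - 17910 = (-5606 - 22076) - 17910 = -27682 - 17910 = -45592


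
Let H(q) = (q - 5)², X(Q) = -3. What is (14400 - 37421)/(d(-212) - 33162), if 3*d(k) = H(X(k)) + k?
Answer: 69063/99634 ≈ 0.69317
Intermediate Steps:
H(q) = (-5 + q)²
d(k) = 64/3 + k/3 (d(k) = ((-5 - 3)² + k)/3 = ((-8)² + k)/3 = (64 + k)/3 = 64/3 + k/3)
(14400 - 37421)/(d(-212) - 33162) = (14400 - 37421)/((64/3 + (⅓)*(-212)) - 33162) = -23021/((64/3 - 212/3) - 33162) = -23021/(-148/3 - 33162) = -23021/(-99634/3) = -23021*(-3/99634) = 69063/99634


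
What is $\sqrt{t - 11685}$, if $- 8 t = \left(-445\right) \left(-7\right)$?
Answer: $\frac{i \sqrt{193190}}{4} \approx 109.88 i$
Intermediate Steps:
$t = - \frac{3115}{8}$ ($t = - \frac{\left(-445\right) \left(-7\right)}{8} = \left(- \frac{1}{8}\right) 3115 = - \frac{3115}{8} \approx -389.38$)
$\sqrt{t - 11685} = \sqrt{- \frac{3115}{8} - 11685} = \sqrt{- \frac{96595}{8}} = \frac{i \sqrt{193190}}{4}$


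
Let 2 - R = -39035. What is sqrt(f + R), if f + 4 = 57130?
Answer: sqrt(96163) ≈ 310.10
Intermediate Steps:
f = 57126 (f = -4 + 57130 = 57126)
R = 39037 (R = 2 - 1*(-39035) = 2 + 39035 = 39037)
sqrt(f + R) = sqrt(57126 + 39037) = sqrt(96163)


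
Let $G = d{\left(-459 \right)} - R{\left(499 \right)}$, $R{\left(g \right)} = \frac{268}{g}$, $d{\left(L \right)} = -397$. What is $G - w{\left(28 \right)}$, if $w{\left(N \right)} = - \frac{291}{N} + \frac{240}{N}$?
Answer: $- \frac{5528939}{13972} \approx -395.72$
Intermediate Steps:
$w{\left(N \right)} = - \frac{51}{N}$
$G = - \frac{198371}{499}$ ($G = -397 - \frac{268}{499} = - \frac{198371}{499} \approx -397.54$)
$G - w{\left(28 \right)} = - \frac{198371}{499} - - \frac{51}{28} = - \frac{198371}{499} + \frac{51}{28} = - \frac{5528939}{13972}$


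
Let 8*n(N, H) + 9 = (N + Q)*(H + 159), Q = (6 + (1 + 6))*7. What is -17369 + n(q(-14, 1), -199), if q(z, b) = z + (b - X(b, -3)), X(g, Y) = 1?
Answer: -142041/8 ≈ -17755.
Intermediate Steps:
Q = 91 (Q = (6 + 7)*7 = 13*7 = 91)
q(z, b) = -1 + b + z (q(z, b) = z + (b - 1*1) = z + (b - 1) = z + (-1 + b) = -1 + b + z)
n(N, H) = -9/8 + (91 + N)*(159 + H)/8 (n(N, H) = -9/8 + ((N + 91)*(H + 159))/8 = -9/8 + ((91 + N)*(159 + H))/8 = -9/8 + (91 + N)*(159 + H)/8)
-17369 + n(q(-14, 1), -199) = -17369 + (3615/2 + (91/8)*(-199) + 159*(-1 + 1 - 14)/8 + (⅛)*(-199)*(-1 + 1 - 14)) = -17369 + (3615/2 - 18109/8 + (159/8)*(-14) + (⅛)*(-199)*(-14)) = -17369 + (3615/2 - 18109/8 - 1113/4 + 1393/4) = -17369 - 3089/8 = -142041/8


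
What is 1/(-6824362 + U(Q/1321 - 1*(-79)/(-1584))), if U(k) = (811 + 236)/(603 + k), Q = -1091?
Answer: -1259923289/8598170425556810 ≈ -1.4653e-7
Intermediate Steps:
U(k) = 1047/(603 + k)
1/(-6824362 + U(Q/1321 - 1*(-79)/(-1584))) = 1/(-6824362 + 1047/(603 + (-1091/1321 - 1*(-79)/(-1584)))) = 1/(-6824362 + 1047/(603 + (-1091*1/1321 + 79*(-1/1584)))) = 1/(-6824362 + 1047/(603 + (-1091/1321 - 79/1584))) = 1/(-6824362 + 1047/(603 - 1832503/2092464)) = 1/(-6824362 + 1047/(1259923289/2092464)) = 1/(-6824362 + 1047*(2092464/1259923289)) = 1/(-6824362 + 2190809808/1259923289) = 1/(-8598170425556810/1259923289) = -1259923289/8598170425556810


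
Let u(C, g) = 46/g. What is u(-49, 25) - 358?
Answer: -8904/25 ≈ -356.16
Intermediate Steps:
u(-49, 25) - 358 = 46/25 - 358 = -8904/25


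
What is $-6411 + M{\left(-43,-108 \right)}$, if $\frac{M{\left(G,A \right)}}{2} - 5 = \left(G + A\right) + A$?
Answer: $-6919$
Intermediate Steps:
$M{\left(G,A \right)} = 10 + 2 G + 4 A$ ($M{\left(G,A \right)} = 10 + 2 \left(\left(G + A\right) + A\right) = 10 + 2 \left(\left(A + G\right) + A\right) = 10 + 2 \left(G + 2 A\right) = 10 + \left(2 G + 4 A\right) = 10 + 2 G + 4 A$)
$-6411 + M{\left(-43,-108 \right)} = -6411 + \left(10 + 2 \left(-43\right) + 4 \left(-108\right)\right) = -6411 - 508 = -6919$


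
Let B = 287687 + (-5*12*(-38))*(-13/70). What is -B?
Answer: -2010845/7 ≈ -2.8726e+5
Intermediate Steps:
B = 2010845/7 (B = 287687 + (-60*(-38))*(-13*1/70) = 287687 + 2280*(-13/70) = 287687 - 2964/7 = 2010845/7 ≈ 2.8726e+5)
-B = -1*2010845/7 = -2010845/7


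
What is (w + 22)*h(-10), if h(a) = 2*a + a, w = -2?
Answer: -600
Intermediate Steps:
h(a) = 3*a
(w + 22)*h(-10) = (-2 + 22)*(3*(-10)) = 20*(-30) = -600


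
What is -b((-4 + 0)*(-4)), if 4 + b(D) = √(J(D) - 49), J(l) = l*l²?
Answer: 4 - √4047 ≈ -59.616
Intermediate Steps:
J(l) = l³
b(D) = -4 + √(-49 + D³) (b(D) = -4 + √(D³ - 49) = -4 + √(-49 + D³))
-b((-4 + 0)*(-4)) = -(-4 + √(-49 + ((-4 + 0)*(-4))³)) = -(-4 + √(-49 + (-4*(-4))³)) = -(-4 + √(-49 + 16³)) = -(-4 + √(-49 + 4096)) = -(-4 + √4047) = 4 - √4047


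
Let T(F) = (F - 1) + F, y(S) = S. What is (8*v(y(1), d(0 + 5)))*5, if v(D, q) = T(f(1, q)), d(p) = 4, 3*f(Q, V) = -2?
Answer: -280/3 ≈ -93.333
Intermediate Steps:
f(Q, V) = -⅔ (f(Q, V) = (⅓)*(-2) = -⅔)
T(F) = -1 + 2*F (T(F) = (-1 + F) + F = -1 + 2*F)
v(D, q) = -7/3 (v(D, q) = -1 + 2*(-⅔) = -1 - 4/3 = -7/3)
(8*v(y(1), d(0 + 5)))*5 = (8*(-7/3))*5 = -56/3*5 = -280/3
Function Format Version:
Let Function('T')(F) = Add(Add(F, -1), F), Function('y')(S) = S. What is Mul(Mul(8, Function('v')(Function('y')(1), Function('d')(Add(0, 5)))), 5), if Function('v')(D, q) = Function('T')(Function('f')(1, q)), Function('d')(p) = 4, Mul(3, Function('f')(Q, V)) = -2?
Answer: Rational(-280, 3) ≈ -93.333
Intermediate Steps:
Function('f')(Q, V) = Rational(-2, 3) (Function('f')(Q, V) = Mul(Rational(1, 3), -2) = Rational(-2, 3))
Function('T')(F) = Add(-1, Mul(2, F)) (Function('T')(F) = Add(Add(-1, F), F) = Add(-1, Mul(2, F)))
Function('v')(D, q) = Rational(-7, 3) (Function('v')(D, q) = Add(-1, Mul(2, Rational(-2, 3))) = Add(-1, Rational(-4, 3)) = Rational(-7, 3))
Mul(Mul(8, Function('v')(Function('y')(1), Function('d')(Add(0, 5)))), 5) = Mul(Mul(8, Rational(-7, 3)), 5) = Mul(Rational(-56, 3), 5) = Rational(-280, 3)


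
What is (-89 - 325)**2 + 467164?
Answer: 638560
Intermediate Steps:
(-89 - 325)**2 + 467164 = (-414)**2 + 467164 = 171396 + 467164 = 638560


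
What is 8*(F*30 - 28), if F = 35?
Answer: 8176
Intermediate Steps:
8*(F*30 - 28) = 8*(35*30 - 28) = 8*(1050 - 28) = 8*1022 = 8176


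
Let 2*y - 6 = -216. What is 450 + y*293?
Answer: -30315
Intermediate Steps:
y = -105 (y = 3 + (½)*(-216) = 3 - 108 = -105)
450 + y*293 = 450 - 105*293 = 450 - 30765 = -30315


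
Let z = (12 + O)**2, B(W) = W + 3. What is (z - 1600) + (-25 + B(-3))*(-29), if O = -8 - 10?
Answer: -839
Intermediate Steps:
O = -18
B(W) = 3 + W
z = 36 (z = (12 - 18)**2 = (-6)**2 = 36)
(z - 1600) + (-25 + B(-3))*(-29) = (36 - 1600) + (-25 + (3 - 3))*(-29) = -1564 + (-25 + 0)*(-29) = -1564 - 25*(-29) = -1564 + 725 = -839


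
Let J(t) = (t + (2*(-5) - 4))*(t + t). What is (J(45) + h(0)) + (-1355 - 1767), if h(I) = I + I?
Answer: -332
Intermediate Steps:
J(t) = 2*t*(-14 + t) (J(t) = (t + (-10 - 4))*(2*t) = (t - 14)*(2*t) = (-14 + t)*(2*t) = 2*t*(-14 + t))
h(I) = 2*I
(J(45) + h(0)) + (-1355 - 1767) = (2*45*(-14 + 45) + 2*0) + (-1355 - 1767) = (2*45*31 + 0) - 3122 = (2790 + 0) - 3122 = 2790 - 3122 = -332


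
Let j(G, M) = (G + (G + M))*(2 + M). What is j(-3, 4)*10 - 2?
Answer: -122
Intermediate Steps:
j(G, M) = (2 + M)*(M + 2*G) (j(G, M) = (M + 2*G)*(2 + M) = (2 + M)*(M + 2*G))
j(-3, 4)*10 - 2 = (4**2 + 2*4 + 4*(-3) + 2*(-3)*4)*10 - 2 = (16 + 8 - 12 - 24)*10 - 2 = -12*10 - 2 = -120 - 2 = -122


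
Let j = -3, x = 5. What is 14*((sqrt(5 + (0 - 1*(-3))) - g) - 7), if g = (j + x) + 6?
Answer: -210 + 28*sqrt(2) ≈ -170.40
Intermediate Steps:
g = 8 (g = (-3 + 5) + 6 = 2 + 6 = 8)
14*((sqrt(5 + (0 - 1*(-3))) - g) - 7) = 14*((sqrt(5 + (0 - 1*(-3))) - 1*8) - 7) = 14*((sqrt(5 + (0 + 3)) - 8) - 7) = 14*((sqrt(5 + 3) - 8) - 7) = 14*((sqrt(8) - 8) - 7) = 14*((2*sqrt(2) - 8) - 7) = 14*((-8 + 2*sqrt(2)) - 7) = 14*(-15 + 2*sqrt(2)) = -210 + 28*sqrt(2)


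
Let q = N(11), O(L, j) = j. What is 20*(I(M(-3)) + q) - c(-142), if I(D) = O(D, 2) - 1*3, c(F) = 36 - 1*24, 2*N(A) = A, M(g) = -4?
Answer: 78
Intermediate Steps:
N(A) = A/2
q = 11/2 (q = (½)*11 = 11/2 ≈ 5.5000)
c(F) = 12 (c(F) = 36 - 24 = 12)
I(D) = -1 (I(D) = 2 - 1*3 = 2 - 3 = -1)
20*(I(M(-3)) + q) - c(-142) = 20*(-1 + 11/2) - 1*12 = 20*(9/2) - 12 = 90 - 12 = 78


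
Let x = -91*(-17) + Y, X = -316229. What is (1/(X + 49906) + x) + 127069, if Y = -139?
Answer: 34216380070/266323 ≈ 1.2848e+5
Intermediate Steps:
x = 1408 (x = -91*(-17) - 139 = 1547 - 139 = 1408)
(1/(X + 49906) + x) + 127069 = (1/(-316229 + 49906) + 1408) + 127069 = (1/(-266323) + 1408) + 127069 = (-1/266323 + 1408) + 127069 = 374982783/266323 + 127069 = 34216380070/266323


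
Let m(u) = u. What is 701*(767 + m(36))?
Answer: 562903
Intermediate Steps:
701*(767 + m(36)) = 701*(767 + 36) = 701*803 = 562903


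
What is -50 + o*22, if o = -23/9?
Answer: -956/9 ≈ -106.22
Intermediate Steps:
o = -23/9 (o = -23*⅑ = -23/9 ≈ -2.5556)
-50 + o*22 = -50 - 23/9*22 = -50 - 506/9 = -956/9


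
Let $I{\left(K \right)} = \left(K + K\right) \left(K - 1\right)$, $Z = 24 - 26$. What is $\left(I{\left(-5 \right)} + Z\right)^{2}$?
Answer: $3364$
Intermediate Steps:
$Z = -2$ ($Z = 24 - 26 = -2$)
$I{\left(K \right)} = 2 K \left(-1 + K\right)$
$\left(I{\left(-5 \right)} + Z\right)^{2} = \left(2 \left(-5\right) \left(-1 - 5\right) - 2\right)^{2} = \left(2 \left(-5\right) \left(-6\right) - 2\right)^{2} = \left(60 - 2\right)^{2} = 58^{2} = 3364$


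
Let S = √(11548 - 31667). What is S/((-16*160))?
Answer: -I*√20119/2560 ≈ -0.055407*I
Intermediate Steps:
S = I*√20119 (S = √(-20119) = I*√20119 ≈ 141.84*I)
S/((-16*160)) = (I*√20119)/((-16*160)) = (I*√20119)/(-2560) = (I*√20119)*(-1/2560) = -I*√20119/2560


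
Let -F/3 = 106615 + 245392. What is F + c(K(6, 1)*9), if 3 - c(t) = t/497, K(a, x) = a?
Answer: -524841000/497 ≈ -1.0560e+6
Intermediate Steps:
F = -1056021 (F = -3*(106615 + 245392) = -3*352007 = -1056021)
c(t) = 3 - t/497
F + c(K(6, 1)*9) = -1056021 + (3 - 6*9/497) = -1056021 + (3 - 1/497*54) = -1056021 + (3 - 54/497) = -1056021 + 1437/497 = -524841000/497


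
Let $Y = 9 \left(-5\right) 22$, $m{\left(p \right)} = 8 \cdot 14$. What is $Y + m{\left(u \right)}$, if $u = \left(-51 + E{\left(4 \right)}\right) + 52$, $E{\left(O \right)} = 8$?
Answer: $-878$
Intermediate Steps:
$u = 9$ ($u = \left(-51 + 8\right) + 52 = -43 + 52 = 9$)
$m{\left(p \right)} = 112$
$Y = -990$ ($Y = \left(-45\right) 22 = -990$)
$Y + m{\left(u \right)} = -990 + 112 = -878$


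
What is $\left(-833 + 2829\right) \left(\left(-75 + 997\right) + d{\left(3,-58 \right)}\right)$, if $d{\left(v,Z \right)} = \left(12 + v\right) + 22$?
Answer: $1914164$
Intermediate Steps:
$d{\left(v,Z \right)} = 34 + v$
$\left(-833 + 2829\right) \left(\left(-75 + 997\right) + d{\left(3,-58 \right)}\right) = \left(-833 + 2829\right) \left(\left(-75 + 997\right) + \left(34 + 3\right)\right) = 1996 \left(922 + 37\right) = 1996 \cdot 959 = 1914164$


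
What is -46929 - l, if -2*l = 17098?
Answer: -38380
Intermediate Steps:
l = -8549 (l = -1/2*17098 = -8549)
-46929 - l = -46929 - 1*(-8549) = -46929 + 8549 = -38380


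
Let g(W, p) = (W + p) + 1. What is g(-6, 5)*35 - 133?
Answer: -133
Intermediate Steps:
g(W, p) = 1 + W + p
g(-6, 5)*35 - 133 = (1 - 6 + 5)*35 - 133 = 0*35 - 133 = 0 - 133 = -133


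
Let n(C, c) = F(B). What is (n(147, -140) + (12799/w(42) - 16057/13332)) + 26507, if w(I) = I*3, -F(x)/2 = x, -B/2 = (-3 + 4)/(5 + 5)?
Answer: 37247159869/1399860 ≈ 26608.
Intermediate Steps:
B = -⅕ (B = -2*(-3 + 4)/(5 + 5) = -2/10 = -2*⅒ = -⅕ ≈ -0.20000)
F(x) = -2*x
w(I) = 3*I
n(C, c) = ⅖ (n(C, c) = -2*(-⅕) = ⅖)
(n(147, -140) + (12799/w(42) - 16057/13332)) + 26507 = (⅖ + (12799/((3*42)) - 16057/13332)) + 26507 = (⅖ + (12799/126 - 16057*1/13332)) + 26507 = (⅖ + (12799*(1/126) - 16057/13332)) + 26507 = (⅖ + (12799/126 - 16057/13332)) + 26507 = (⅖ + 28102181/279972) + 26507 = 141070849/1399860 + 26507 = 37247159869/1399860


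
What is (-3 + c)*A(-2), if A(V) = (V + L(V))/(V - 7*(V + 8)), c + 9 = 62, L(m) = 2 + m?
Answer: 25/11 ≈ 2.2727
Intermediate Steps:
c = 53 (c = -9 + 62 = 53)
A(V) = (2 + 2*V)/(-56 - 6*V) (A(V) = (V + (2 + V))/(V - 7*(V + 8)) = (2 + 2*V)/(V - 7*(8 + V)) = (2 + 2*V)/(V + (-56 - 7*V)) = (2 + 2*V)/(-56 - 6*V))
(-3 + c)*A(-2) = (-3 + 53)*((-1 - 1*(-2))/(28 + 3*(-2))) = 50*((-1 + 2)/(28 - 6)) = 50*(1/22) = 25/11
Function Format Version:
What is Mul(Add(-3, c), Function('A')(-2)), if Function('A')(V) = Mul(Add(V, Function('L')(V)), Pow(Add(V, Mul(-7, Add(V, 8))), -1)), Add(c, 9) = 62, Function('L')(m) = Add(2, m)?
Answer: Rational(25, 11) ≈ 2.2727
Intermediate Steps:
c = 53 (c = Add(-9, 62) = 53)
Function('A')(V) = Mul(Pow(Add(-56, Mul(-6, V)), -1), Add(2, Mul(2, V))) (Function('A')(V) = Mul(Add(V, Add(2, V)), Pow(Add(V, Mul(-7, Add(V, 8))), -1)) = Mul(Add(2, Mul(2, V)), Pow(Add(V, Mul(-7, Add(8, V))), -1)) = Mul(Add(2, Mul(2, V)), Pow(Add(V, Add(-56, Mul(-7, V))), -1)) = Mul(Add(2, Mul(2, V)), Pow(Add(-56, Mul(-6, V)), -1)) = Mul(Pow(Add(-56, Mul(-6, V)), -1), Add(2, Mul(2, V))))
Mul(Add(-3, c), Function('A')(-2)) = Mul(Add(-3, 53), Mul(Pow(Add(28, Mul(3, -2)), -1), Add(-1, Mul(-1, -2)))) = Mul(50, Mul(Pow(Add(28, -6), -1), Add(-1, 2))) = Mul(50, Mul(Pow(22, -1), 1)) = Mul(50, Mul(Rational(1, 22), 1)) = Mul(50, Rational(1, 22)) = Rational(25, 11)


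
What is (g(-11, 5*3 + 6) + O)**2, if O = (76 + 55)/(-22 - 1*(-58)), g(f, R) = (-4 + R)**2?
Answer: 110986225/1296 ≈ 85638.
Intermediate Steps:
O = 131/36 (O = 131/(-22 + 58) = 131/36 ≈ 3.6389)
(g(-11, 5*3 + 6) + O)**2 = ((-4 + (5*3 + 6))**2 + 131/36)**2 = ((-4 + (15 + 6))**2 + 131/36)**2 = ((-4 + 21)**2 + 131/36)**2 = (17**2 + 131/36)**2 = (289 + 131/36)**2 = (10535/36)**2 = 110986225/1296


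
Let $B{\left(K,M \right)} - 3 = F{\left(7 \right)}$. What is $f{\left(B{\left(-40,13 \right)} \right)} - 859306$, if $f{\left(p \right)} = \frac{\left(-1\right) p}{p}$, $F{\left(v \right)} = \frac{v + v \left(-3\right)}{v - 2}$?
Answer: $-859307$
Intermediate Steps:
$F{\left(v \right)} = - \frac{2 v}{-2 + v}$ ($F{\left(v \right)} = \frac{v - 3 v}{-2 + v} = \frac{\left(-2\right) v}{-2 + v} = - \frac{2 v}{-2 + v}$)
$B{\left(K,M \right)} = \frac{1}{5}$ ($B{\left(K,M \right)} = 3 - \frac{14}{-2 + 7} = 3 - \frac{14}{5} = \frac{1}{5}$)
$f{\left(p \right)} = -1$
$f{\left(B{\left(-40,13 \right)} \right)} - 859306 = -1 - 859306 = -859307$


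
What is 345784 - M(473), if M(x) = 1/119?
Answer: 41148295/119 ≈ 3.4578e+5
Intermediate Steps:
M(x) = 1/119
345784 - M(473) = 345784 - 1*1/119 = 345784 - 1/119 = 41148295/119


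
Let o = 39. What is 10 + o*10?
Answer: 400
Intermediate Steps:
10 + o*10 = 10 + 39*10 = 10 + 390 = 400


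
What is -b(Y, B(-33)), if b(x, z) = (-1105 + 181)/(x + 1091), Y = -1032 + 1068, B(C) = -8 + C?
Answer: 132/161 ≈ 0.81988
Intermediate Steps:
Y = 36
b(x, z) = -924/(1091 + x)
-b(Y, B(-33)) = -(-924)/(1091 + 36) = -(-924)/1127 = -1*(-132/161) = 132/161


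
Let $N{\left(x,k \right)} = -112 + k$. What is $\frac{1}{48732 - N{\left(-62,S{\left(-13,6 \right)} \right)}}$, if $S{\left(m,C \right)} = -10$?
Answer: $\frac{1}{48854} \approx 2.0469 \cdot 10^{-5}$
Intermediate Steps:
$\frac{1}{48732 - N{\left(-62,S{\left(-13,6 \right)} \right)}} = \frac{1}{48732 - \left(-112 - 10\right)} = \frac{1}{48732 - -122} = \frac{1}{48732 + 122} = \frac{1}{48854}$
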